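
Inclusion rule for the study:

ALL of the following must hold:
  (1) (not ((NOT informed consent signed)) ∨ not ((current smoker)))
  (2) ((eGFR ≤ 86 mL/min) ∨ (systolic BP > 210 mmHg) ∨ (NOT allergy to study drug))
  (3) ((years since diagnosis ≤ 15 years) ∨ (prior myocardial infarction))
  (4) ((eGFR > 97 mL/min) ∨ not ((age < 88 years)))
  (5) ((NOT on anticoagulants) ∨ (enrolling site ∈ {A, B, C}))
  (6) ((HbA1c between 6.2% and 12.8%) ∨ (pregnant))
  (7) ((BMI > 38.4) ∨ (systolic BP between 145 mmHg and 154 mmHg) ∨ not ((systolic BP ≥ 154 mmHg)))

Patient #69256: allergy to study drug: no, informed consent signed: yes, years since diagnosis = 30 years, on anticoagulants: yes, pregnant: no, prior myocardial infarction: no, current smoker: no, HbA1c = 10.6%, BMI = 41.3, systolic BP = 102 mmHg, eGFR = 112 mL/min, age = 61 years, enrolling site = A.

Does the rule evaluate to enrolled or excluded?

Excluded

Atomic conditions:
  NOT informed consent signed: yes → false
  current smoker: no → false
  eGFR ≤ 86 mL/min: 112 ≤ 86 is false
  systolic BP > 210 mmHg: 102 > 210 is false
  NOT allergy to study drug: no → true
  years since diagnosis ≤ 15 years: 30 ≤ 15 is false
  prior myocardial infarction: no → false
  eGFR > 97 mL/min: 112 > 97 is true
  age < 88 years: 61 < 88 is true
  NOT on anticoagulants: yes → false
  enrolling site ∈ {A, B, C}: A is in the set → true
  HbA1c between 6.2% and 12.8%: 10.6 in [6.2, 12.8] is true
  pregnant: no → false
  BMI > 38.4: 41.3 > 38.4 is true
  systolic BP between 145 mmHg and 154 mmHg: 102 in [145, 154] is false
  systolic BP ≥ 154 mmHg: 102 ≥ 154 is false
Combine:
[1.1] NOT false = true
[1.2] NOT false = true
[1] true OR true = true
[2] false OR false OR true = true
[3] false OR false = false
[4.2] NOT true = false
[4] true OR false = true
[5] false OR true = true
[6] true OR false = true
[7.3] NOT false = true
[7] true OR false OR true = true
[root] true AND true AND false AND true AND true AND true AND true = false
Overall: false → excluded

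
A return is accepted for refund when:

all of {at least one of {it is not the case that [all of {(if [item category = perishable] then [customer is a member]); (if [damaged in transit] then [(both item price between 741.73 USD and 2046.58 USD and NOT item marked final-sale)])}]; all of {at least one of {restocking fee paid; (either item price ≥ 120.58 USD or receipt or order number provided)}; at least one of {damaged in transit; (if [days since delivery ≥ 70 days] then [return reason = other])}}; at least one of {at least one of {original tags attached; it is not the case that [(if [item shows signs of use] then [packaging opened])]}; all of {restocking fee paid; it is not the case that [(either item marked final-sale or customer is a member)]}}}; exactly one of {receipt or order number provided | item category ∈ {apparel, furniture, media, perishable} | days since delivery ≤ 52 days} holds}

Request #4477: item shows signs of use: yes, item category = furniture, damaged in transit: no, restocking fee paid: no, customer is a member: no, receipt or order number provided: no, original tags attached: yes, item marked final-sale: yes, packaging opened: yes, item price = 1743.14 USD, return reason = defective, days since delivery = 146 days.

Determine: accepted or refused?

Atomic conditions:
  item category = perishable: furniture == perishable is false
  customer is a member: no → false
  damaged in transit: no → false
  item price between 741.73 USD and 2046.58 USD: 1743.14 in [741.73, 2046.58] is true
  NOT item marked final-sale: yes → false
  restocking fee paid: no → false
  item price ≥ 120.58 USD: 1743.14 ≥ 120.58 is true
  receipt or order number provided: no → false
  days since delivery ≥ 70 days: 146 ≥ 70 is true
  return reason = other: defective == other is false
  original tags attached: yes → true
  item shows signs of use: yes → true
  packaging opened: yes → true
  item marked final-sale: yes → true
  item category ∈ {apparel, furniture, media, perishable}: furniture is in the set → true
  days since delivery ≤ 52 days: 146 ≤ 52 is false
Combine:
[1.1.1.1] false → false (antecedent false ⇒ implication holds) = true
[1.1.1.2.2] true AND false = false
[1.1.1.2] false → false (antecedent false ⇒ implication holds) = true
[1.1.1] true AND true = true
[1.1] NOT true = false
[1.2.1.2] true OR false = true
[1.2.1] false OR true = true
[1.2.2.2] true → false = false
[1.2.2] false OR false = false
[1.2] true AND false = false
[1.3.1.2.1] true → true = true
[1.3.1.2] NOT true = false
[1.3.1] true OR false = true
[1.3.2.2.1] true OR false = true
[1.3.2.2] NOT true = false
[1.3.2] false AND false = false
[1.3] true OR false = true
[1] false OR false OR true = true
[2] exactly-one(false, true, false) = true
[root] true AND true = true
Overall: true → accepted

Accepted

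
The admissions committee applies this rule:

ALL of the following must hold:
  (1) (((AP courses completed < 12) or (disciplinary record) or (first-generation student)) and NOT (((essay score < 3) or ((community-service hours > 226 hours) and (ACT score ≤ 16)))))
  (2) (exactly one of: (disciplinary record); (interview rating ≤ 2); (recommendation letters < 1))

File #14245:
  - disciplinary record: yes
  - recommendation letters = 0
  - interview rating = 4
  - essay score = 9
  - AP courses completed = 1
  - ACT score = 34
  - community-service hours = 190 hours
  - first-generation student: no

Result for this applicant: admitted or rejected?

Atomic conditions:
  AP courses completed < 12: 1 < 12 is true
  disciplinary record: yes → true
  first-generation student: no → false
  essay score < 3: 9 < 3 is false
  community-service hours > 226 hours: 190 > 226 is false
  ACT score ≤ 16: 34 ≤ 16 is false
  interview rating ≤ 2: 4 ≤ 2 is false
  recommendation letters < 1: 0 < 1 is true
Combine:
[1.1] true OR true OR false = true
[1.2.1.2] false AND false = false
[1.2.1] false OR false = false
[1.2] NOT false = true
[1] true AND true = true
[2] exactly-one(true, false, true) = false
[root] true AND false = false
Overall: false → rejected

Rejected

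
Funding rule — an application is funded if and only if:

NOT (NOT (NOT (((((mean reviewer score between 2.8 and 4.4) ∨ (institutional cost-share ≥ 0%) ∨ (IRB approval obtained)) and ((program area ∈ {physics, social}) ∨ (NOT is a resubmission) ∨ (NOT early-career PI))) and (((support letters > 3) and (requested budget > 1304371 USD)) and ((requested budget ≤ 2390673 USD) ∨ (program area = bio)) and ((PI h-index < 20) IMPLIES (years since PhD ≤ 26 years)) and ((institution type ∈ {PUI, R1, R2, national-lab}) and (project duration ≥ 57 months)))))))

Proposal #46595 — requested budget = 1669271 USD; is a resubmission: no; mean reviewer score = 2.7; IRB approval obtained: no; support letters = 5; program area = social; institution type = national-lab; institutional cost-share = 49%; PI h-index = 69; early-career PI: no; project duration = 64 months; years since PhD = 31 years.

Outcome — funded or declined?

Atomic conditions:
  mean reviewer score between 2.8 and 4.4: 2.7 in [2.8, 4.4] is false
  institutional cost-share ≥ 0%: 49 ≥ 0 is true
  IRB approval obtained: no → false
  program area ∈ {physics, social}: social is in the set → true
  NOT is a resubmission: no → true
  NOT early-career PI: no → true
  support letters > 3: 5 > 3 is true
  requested budget > 1304371 USD: 1669271 > 1304371 is true
  requested budget ≤ 2390673 USD: 1669271 ≤ 2390673 is true
  program area = bio: social == bio is false
  PI h-index < 20: 69 < 20 is false
  years since PhD ≤ 26 years: 31 ≤ 26 is false
  institution type ∈ {PUI, R1, R2, national-lab}: national-lab is in the set → true
  project duration ≥ 57 months: 64 ≥ 57 is true
Combine:
[1.1.1.1.1] false OR true OR false = true
[1.1.1.1.2] true OR true OR true = true
[1.1.1.1] true AND true = true
[1.1.1.2.1] true AND true = true
[1.1.1.2.2] true OR false = true
[1.1.1.2.3] false → false (antecedent false ⇒ implication holds) = true
[1.1.1.2.4] true AND true = true
[1.1.1.2] true AND true AND true AND true = true
[1.1.1] true AND true = true
[1.1] NOT true = false
[1] NOT false = true
[root] NOT true = false
Overall: false → declined

Declined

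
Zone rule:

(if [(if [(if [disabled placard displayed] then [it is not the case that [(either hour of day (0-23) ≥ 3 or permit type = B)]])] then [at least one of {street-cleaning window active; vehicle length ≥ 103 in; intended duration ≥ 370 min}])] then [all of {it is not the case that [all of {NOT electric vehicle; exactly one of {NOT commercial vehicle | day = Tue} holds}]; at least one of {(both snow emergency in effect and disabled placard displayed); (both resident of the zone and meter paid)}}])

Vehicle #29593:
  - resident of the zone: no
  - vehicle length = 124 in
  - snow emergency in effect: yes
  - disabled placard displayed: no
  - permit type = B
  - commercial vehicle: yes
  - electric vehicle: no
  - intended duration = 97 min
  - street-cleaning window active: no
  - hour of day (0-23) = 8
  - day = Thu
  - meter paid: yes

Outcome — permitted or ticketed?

Atomic conditions:
  disabled placard displayed: no → false
  hour of day (0-23) ≥ 3: 8 ≥ 3 is true
  permit type = B: B == B is true
  street-cleaning window active: no → false
  vehicle length ≥ 103 in: 124 ≥ 103 is true
  intended duration ≥ 370 min: 97 ≥ 370 is false
  NOT electric vehicle: no → true
  NOT commercial vehicle: yes → false
  day = Tue: Thu == Tue is false
  snow emergency in effect: yes → true
  resident of the zone: no → false
  meter paid: yes → true
Combine:
[1.1.2.1] true OR true = true
[1.1.2] NOT true = false
[1.1] false → false (antecedent false ⇒ implication holds) = true
[1.2] false OR true OR false = true
[1] true → true = true
[2.1.1.2] exactly-one(false, false) = false
[2.1.1] true AND false = false
[2.1] NOT false = true
[2.2.1] true AND false = false
[2.2.2] false AND true = false
[2.2] false OR false = false
[2] true AND false = false
[root] true → false = false
Overall: false → ticketed

Ticketed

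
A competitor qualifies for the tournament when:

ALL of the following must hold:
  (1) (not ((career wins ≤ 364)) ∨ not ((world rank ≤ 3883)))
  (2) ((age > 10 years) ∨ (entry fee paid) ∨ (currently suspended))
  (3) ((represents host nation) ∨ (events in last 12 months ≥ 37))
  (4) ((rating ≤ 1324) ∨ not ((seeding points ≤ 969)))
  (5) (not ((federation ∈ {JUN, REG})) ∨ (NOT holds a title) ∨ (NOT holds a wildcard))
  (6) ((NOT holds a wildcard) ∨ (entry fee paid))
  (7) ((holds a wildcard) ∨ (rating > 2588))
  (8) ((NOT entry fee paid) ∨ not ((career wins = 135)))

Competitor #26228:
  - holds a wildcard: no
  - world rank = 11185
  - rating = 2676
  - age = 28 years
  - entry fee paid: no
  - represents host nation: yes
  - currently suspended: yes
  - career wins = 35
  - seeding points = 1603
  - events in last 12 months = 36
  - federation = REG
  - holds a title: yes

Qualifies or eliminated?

Atomic conditions:
  career wins ≤ 364: 35 ≤ 364 is true
  world rank ≤ 3883: 11185 ≤ 3883 is false
  age > 10 years: 28 > 10 is true
  entry fee paid: no → false
  currently suspended: yes → true
  represents host nation: yes → true
  events in last 12 months ≥ 37: 36 ≥ 37 is false
  rating ≤ 1324: 2676 ≤ 1324 is false
  seeding points ≤ 969: 1603 ≤ 969 is false
  federation ∈ {JUN, REG}: REG is in the set → true
  NOT holds a title: yes → false
  NOT holds a wildcard: no → true
  holds a wildcard: no → false
  rating > 2588: 2676 > 2588 is true
  NOT entry fee paid: no → true
  career wins = 135: 35 == 135 is false
Combine:
[1.1] NOT true = false
[1.2] NOT false = true
[1] false OR true = true
[2] true OR false OR true = true
[3] true OR false = true
[4.2] NOT false = true
[4] false OR true = true
[5.1] NOT true = false
[5] false OR false OR true = true
[6] true OR false = true
[7] false OR true = true
[8.2] NOT false = true
[8] true OR true = true
[root] true AND true AND true AND true AND true AND true AND true AND true = true
Overall: true → qualifies

Qualifies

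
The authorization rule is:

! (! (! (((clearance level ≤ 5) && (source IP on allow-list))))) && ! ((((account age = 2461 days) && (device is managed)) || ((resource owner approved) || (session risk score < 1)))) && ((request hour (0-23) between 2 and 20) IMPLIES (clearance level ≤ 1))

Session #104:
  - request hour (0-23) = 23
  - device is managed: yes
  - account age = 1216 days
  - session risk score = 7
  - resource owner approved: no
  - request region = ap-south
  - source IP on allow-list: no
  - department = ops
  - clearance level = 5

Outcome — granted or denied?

Granted

Atomic conditions:
  clearance level ≤ 5: 5 ≤ 5 is true
  source IP on allow-list: no → false
  account age = 2461 days: 1216 == 2461 is false
  device is managed: yes → true
  resource owner approved: no → false
  session risk score < 1: 7 < 1 is false
  request hour (0-23) between 2 and 20: 23 in [2, 20] is false
  clearance level ≤ 1: 5 ≤ 1 is false
Combine:
[1.1.1.1] true AND false = false
[1.1.1] NOT false = true
[1.1] NOT true = false
[1] NOT false = true
[2.1.1] false AND true = false
[2.1.2] false OR false = false
[2.1] false OR false = false
[2] NOT false = true
[3] false → false (antecedent false ⇒ implication holds) = true
[root] true AND true AND true = true
Overall: true → granted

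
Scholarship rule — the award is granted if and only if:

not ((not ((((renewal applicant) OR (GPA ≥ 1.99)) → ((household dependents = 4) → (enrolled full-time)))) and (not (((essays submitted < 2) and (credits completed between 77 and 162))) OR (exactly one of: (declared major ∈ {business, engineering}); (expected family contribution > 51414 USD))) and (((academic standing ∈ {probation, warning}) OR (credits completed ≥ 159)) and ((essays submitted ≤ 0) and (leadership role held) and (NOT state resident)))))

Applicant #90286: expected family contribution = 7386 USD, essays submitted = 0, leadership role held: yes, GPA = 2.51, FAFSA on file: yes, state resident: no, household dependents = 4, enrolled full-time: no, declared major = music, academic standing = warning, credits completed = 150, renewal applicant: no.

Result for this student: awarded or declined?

Atomic conditions:
  renewal applicant: no → false
  GPA ≥ 1.99: 2.51 ≥ 1.99 is true
  household dependents = 4: 4 == 4 is true
  enrolled full-time: no → false
  essays submitted < 2: 0 < 2 is true
  credits completed between 77 and 162: 150 in [77, 162] is true
  declared major ∈ {business, engineering}: music is not in the set → false
  expected family contribution > 51414 USD: 7386 > 51414 is false
  academic standing ∈ {probation, warning}: warning is in the set → true
  credits completed ≥ 159: 150 ≥ 159 is false
  essays submitted ≤ 0: 0 ≤ 0 is true
  leadership role held: yes → true
  NOT state resident: no → true
Combine:
[1.1.1.1] false OR true = true
[1.1.1.2] true → false = false
[1.1.1] true → false = false
[1.1] NOT false = true
[1.2.1.1] true AND true = true
[1.2.1] NOT true = false
[1.2.2] exactly-one(false, false) = false
[1.2] false OR false = false
[1.3.1] true OR false = true
[1.3.2] true AND true AND true = true
[1.3] true AND true = true
[1] true AND false AND true = false
[root] NOT false = true
Overall: true → awarded

Awarded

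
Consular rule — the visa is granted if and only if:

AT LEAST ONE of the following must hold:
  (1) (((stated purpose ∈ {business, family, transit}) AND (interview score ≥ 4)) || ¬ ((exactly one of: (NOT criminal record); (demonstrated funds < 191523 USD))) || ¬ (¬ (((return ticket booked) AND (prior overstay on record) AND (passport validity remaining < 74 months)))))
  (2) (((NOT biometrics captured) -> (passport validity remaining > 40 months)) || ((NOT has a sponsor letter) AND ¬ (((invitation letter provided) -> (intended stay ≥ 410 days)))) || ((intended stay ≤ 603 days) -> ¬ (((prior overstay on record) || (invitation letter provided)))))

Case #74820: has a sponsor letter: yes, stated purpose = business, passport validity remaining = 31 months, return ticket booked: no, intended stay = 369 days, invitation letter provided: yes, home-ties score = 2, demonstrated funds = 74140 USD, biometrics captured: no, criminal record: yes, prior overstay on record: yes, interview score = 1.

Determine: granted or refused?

Refused

Atomic conditions:
  stated purpose ∈ {business, family, transit}: business is in the set → true
  interview score ≥ 4: 1 ≥ 4 is false
  NOT criminal record: yes → false
  demonstrated funds < 191523 USD: 74140 < 191523 is true
  return ticket booked: no → false
  prior overstay on record: yes → true
  passport validity remaining < 74 months: 31 < 74 is true
  NOT biometrics captured: no → true
  passport validity remaining > 40 months: 31 > 40 is false
  NOT has a sponsor letter: yes → false
  invitation letter provided: yes → true
  intended stay ≥ 410 days: 369 ≥ 410 is false
  intended stay ≤ 603 days: 369 ≤ 603 is true
Combine:
[1.1] true AND false = false
[1.2.1] exactly-one(false, true) = true
[1.2] NOT true = false
[1.3.1.1] false AND true AND true = false
[1.3.1] NOT false = true
[1.3] NOT true = false
[1] false OR false OR false = false
[2.1] true → false = false
[2.2.2.1] true → false = false
[2.2.2] NOT false = true
[2.2] false AND true = false
[2.3.2.1] true OR true = true
[2.3.2] NOT true = false
[2.3] true → false = false
[2] false OR false OR false = false
[root] false OR false = false
Overall: false → refused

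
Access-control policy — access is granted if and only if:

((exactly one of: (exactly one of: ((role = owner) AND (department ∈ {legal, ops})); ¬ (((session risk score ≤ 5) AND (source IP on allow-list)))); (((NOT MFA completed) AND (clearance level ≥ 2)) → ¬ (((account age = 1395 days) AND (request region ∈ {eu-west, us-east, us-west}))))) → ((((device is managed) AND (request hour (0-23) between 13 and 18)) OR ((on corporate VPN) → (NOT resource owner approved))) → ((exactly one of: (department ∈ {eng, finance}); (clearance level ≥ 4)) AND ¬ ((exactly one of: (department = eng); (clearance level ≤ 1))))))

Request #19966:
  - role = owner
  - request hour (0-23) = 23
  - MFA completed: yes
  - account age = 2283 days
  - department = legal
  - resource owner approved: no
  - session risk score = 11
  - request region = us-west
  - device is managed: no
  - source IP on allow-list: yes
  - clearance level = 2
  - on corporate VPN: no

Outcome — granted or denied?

Atomic conditions:
  role = owner: owner == owner is true
  department ∈ {legal, ops}: legal is in the set → true
  session risk score ≤ 5: 11 ≤ 5 is false
  source IP on allow-list: yes → true
  NOT MFA completed: yes → false
  clearance level ≥ 2: 2 ≥ 2 is true
  account age = 1395 days: 2283 == 1395 is false
  request region ∈ {eu-west, us-east, us-west}: us-west is in the set → true
  device is managed: no → false
  request hour (0-23) between 13 and 18: 23 in [13, 18] is false
  on corporate VPN: no → false
  NOT resource owner approved: no → true
  department ∈ {eng, finance}: legal is not in the set → false
  clearance level ≥ 4: 2 ≥ 4 is false
  department = eng: legal == eng is false
  clearance level ≤ 1: 2 ≤ 1 is false
Combine:
[1.1.1] true AND true = true
[1.1.2.1] false AND true = false
[1.1.2] NOT false = true
[1.1] exactly-one(true, true) = false
[1.2.1] false AND true = false
[1.2.2.1] false AND true = false
[1.2.2] NOT false = true
[1.2] false → true (antecedent false ⇒ implication holds) = true
[1] exactly-one(false, true) = true
[2.1.1] false AND false = false
[2.1.2] false → true (antecedent false ⇒ implication holds) = true
[2.1] false OR true = true
[2.2.1] exactly-one(false, false) = false
[2.2.2.1] exactly-one(false, false) = false
[2.2.2] NOT false = true
[2.2] false AND true = false
[2] true → false = false
[root] true → false = false
Overall: false → denied

Denied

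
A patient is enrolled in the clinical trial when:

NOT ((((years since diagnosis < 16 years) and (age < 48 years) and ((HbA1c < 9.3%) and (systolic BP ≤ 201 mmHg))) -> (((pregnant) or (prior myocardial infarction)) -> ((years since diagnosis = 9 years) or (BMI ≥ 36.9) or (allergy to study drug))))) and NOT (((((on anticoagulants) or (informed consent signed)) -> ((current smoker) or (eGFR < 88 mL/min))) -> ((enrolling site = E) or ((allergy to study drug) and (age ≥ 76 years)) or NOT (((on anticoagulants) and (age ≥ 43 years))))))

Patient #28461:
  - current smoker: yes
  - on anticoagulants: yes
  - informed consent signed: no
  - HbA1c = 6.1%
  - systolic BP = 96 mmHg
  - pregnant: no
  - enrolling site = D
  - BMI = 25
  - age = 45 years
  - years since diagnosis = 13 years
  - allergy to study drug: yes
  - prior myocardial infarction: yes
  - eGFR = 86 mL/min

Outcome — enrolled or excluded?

Atomic conditions:
  years since diagnosis < 16 years: 13 < 16 is true
  age < 48 years: 45 < 48 is true
  HbA1c < 9.3%: 6.1 < 9.3 is true
  systolic BP ≤ 201 mmHg: 96 ≤ 201 is true
  pregnant: no → false
  prior myocardial infarction: yes → true
  years since diagnosis = 9 years: 13 == 9 is false
  BMI ≥ 36.9: 25 ≥ 36.9 is false
  allergy to study drug: yes → true
  on anticoagulants: yes → true
  informed consent signed: no → false
  current smoker: yes → true
  eGFR < 88 mL/min: 86 < 88 is true
  enrolling site = E: D == E is false
  age ≥ 76 years: 45 ≥ 76 is false
  age ≥ 43 years: 45 ≥ 43 is true
Combine:
[1.1.1.3] true AND true = true
[1.1.1] true AND true AND true = true
[1.1.2.1] false OR true = true
[1.1.2.2] false OR false OR true = true
[1.1.2] true → true = true
[1.1] true → true = true
[1] NOT true = false
[2.1.1.1] true OR false = true
[2.1.1.2] true OR true = true
[2.1.1] true → true = true
[2.1.2.2] true AND false = false
[2.1.2.3.1] true AND true = true
[2.1.2.3] NOT true = false
[2.1.2] false OR false OR false = false
[2.1] true → false = false
[2] NOT false = true
[root] false AND true = false
Overall: false → excluded

Excluded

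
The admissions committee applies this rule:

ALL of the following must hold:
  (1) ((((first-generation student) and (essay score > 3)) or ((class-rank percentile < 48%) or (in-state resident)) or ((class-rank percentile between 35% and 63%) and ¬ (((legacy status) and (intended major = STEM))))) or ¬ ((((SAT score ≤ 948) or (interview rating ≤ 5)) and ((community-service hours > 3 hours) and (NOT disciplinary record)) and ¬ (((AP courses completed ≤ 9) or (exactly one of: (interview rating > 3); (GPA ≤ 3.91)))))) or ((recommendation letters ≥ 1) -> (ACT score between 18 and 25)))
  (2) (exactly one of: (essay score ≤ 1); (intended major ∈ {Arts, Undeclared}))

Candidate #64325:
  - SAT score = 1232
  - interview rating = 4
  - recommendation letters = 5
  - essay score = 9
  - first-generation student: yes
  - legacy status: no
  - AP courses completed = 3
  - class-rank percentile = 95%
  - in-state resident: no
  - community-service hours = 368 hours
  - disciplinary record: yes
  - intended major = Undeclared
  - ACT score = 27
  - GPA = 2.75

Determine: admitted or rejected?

Atomic conditions:
  first-generation student: yes → true
  essay score > 3: 9 > 3 is true
  class-rank percentile < 48%: 95 < 48 is false
  in-state resident: no → false
  class-rank percentile between 35% and 63%: 95 in [35, 63] is false
  legacy status: no → false
  intended major = STEM: Undeclared == STEM is false
  SAT score ≤ 948: 1232 ≤ 948 is false
  interview rating ≤ 5: 4 ≤ 5 is true
  community-service hours > 3 hours: 368 > 3 is true
  NOT disciplinary record: yes → false
  AP courses completed ≤ 9: 3 ≤ 9 is true
  interview rating > 3: 4 > 3 is true
  GPA ≤ 3.91: 2.75 ≤ 3.91 is true
  recommendation letters ≥ 1: 5 ≥ 1 is true
  ACT score between 18 and 25: 27 in [18, 25] is false
  essay score ≤ 1: 9 ≤ 1 is false
  intended major ∈ {Arts, Undeclared}: Undeclared is in the set → true
Combine:
[1.1.1] true AND true = true
[1.1.2] false OR false = false
[1.1.3.2.1] false AND false = false
[1.1.3.2] NOT false = true
[1.1.3] false AND true = false
[1.1] true OR false OR false = true
[1.2.1.1] false OR true = true
[1.2.1.2] true AND false = false
[1.2.1.3.1.2] exactly-one(true, true) = false
[1.2.1.3.1] true OR false = true
[1.2.1.3] NOT true = false
[1.2.1] true AND false AND false = false
[1.2] NOT false = true
[1.3] true → false = false
[1] true OR true OR false = true
[2] exactly-one(false, true) = true
[root] true AND true = true
Overall: true → admitted

Admitted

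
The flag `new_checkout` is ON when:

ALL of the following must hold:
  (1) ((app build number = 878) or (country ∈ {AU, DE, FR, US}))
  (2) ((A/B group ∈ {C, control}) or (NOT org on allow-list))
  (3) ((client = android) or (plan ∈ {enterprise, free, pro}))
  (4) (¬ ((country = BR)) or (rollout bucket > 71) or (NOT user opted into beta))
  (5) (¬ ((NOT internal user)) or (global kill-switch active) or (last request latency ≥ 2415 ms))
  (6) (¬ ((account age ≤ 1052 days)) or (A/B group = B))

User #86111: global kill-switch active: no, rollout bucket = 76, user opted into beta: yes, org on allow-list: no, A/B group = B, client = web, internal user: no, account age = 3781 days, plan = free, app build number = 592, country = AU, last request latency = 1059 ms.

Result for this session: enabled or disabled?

Atomic conditions:
  app build number = 878: 592 == 878 is false
  country ∈ {AU, DE, FR, US}: AU is in the set → true
  A/B group ∈ {C, control}: B is not in the set → false
  NOT org on allow-list: no → true
  client = android: web == android is false
  plan ∈ {enterprise, free, pro}: free is in the set → true
  country = BR: AU == BR is false
  rollout bucket > 71: 76 > 71 is true
  NOT user opted into beta: yes → false
  NOT internal user: no → true
  global kill-switch active: no → false
  last request latency ≥ 2415 ms: 1059 ≥ 2415 is false
  account age ≤ 1052 days: 3781 ≤ 1052 is false
  A/B group = B: B == B is true
Combine:
[1] false OR true = true
[2] false OR true = true
[3] false OR true = true
[4.1] NOT false = true
[4] true OR true OR false = true
[5.1] NOT true = false
[5] false OR false OR false = false
[6.1] NOT false = true
[6] true OR true = true
[root] true AND true AND true AND true AND false AND true = false
Overall: false → disabled

Disabled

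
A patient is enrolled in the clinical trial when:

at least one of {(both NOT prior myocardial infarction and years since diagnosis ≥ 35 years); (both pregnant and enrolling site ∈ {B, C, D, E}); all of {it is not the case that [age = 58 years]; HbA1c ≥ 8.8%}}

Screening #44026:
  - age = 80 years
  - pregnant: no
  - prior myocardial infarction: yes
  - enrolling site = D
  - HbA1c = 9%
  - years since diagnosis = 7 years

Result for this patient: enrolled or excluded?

Atomic conditions:
  NOT prior myocardial infarction: yes → false
  years since diagnosis ≥ 35 years: 7 ≥ 35 is false
  pregnant: no → false
  enrolling site ∈ {B, C, D, E}: D is in the set → true
  age = 58 years: 80 == 58 is false
  HbA1c ≥ 8.8%: 9 ≥ 8.8 is true
Combine:
[1] false AND false = false
[2] false AND true = false
[3.1] NOT false = true
[3] true AND true = true
[root] false OR false OR true = true
Overall: true → enrolled

Enrolled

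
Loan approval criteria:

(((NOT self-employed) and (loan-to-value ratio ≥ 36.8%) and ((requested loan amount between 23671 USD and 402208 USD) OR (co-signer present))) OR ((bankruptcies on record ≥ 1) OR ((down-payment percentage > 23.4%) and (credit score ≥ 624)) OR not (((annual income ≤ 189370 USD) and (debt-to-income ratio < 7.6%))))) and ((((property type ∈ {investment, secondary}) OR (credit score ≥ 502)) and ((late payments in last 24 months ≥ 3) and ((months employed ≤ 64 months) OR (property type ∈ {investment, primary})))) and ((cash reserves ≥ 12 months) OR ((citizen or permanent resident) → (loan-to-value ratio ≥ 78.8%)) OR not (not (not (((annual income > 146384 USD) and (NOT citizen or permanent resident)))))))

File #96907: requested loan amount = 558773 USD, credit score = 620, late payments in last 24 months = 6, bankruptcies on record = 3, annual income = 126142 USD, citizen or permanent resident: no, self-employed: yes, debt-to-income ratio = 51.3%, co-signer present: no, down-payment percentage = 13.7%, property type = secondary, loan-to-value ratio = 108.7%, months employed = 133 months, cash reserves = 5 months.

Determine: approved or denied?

Denied

Atomic conditions:
  NOT self-employed: yes → false
  loan-to-value ratio ≥ 36.8%: 108.7 ≥ 36.8 is true
  requested loan amount between 23671 USD and 402208 USD: 558773 in [23671, 402208] is false
  co-signer present: no → false
  bankruptcies on record ≥ 1: 3 ≥ 1 is true
  down-payment percentage > 23.4%: 13.7 > 23.4 is false
  credit score ≥ 624: 620 ≥ 624 is false
  annual income ≤ 189370 USD: 126142 ≤ 189370 is true
  debt-to-income ratio < 7.6%: 51.3 < 7.6 is false
  property type ∈ {investment, secondary}: secondary is in the set → true
  credit score ≥ 502: 620 ≥ 502 is true
  late payments in last 24 months ≥ 3: 6 ≥ 3 is true
  months employed ≤ 64 months: 133 ≤ 64 is false
  property type ∈ {investment, primary}: secondary is not in the set → false
  cash reserves ≥ 12 months: 5 ≥ 12 is false
  citizen or permanent resident: no → false
  loan-to-value ratio ≥ 78.8%: 108.7 ≥ 78.8 is true
  annual income > 146384 USD: 126142 > 146384 is false
  NOT citizen or permanent resident: no → true
Combine:
[1.1.3] false OR false = false
[1.1] false AND true AND false = false
[1.2.2] false AND false = false
[1.2.3.1] true AND false = false
[1.2.3] NOT false = true
[1.2] true OR false OR true = true
[1] false OR true = true
[2.1.1] true OR true = true
[2.1.2.2] false OR false = false
[2.1.2] true AND false = false
[2.1] true AND false = false
[2.2.2] false → true (antecedent false ⇒ implication holds) = true
[2.2.3.1.1.1] false AND true = false
[2.2.3.1.1] NOT false = true
[2.2.3.1] NOT true = false
[2.2.3] NOT false = true
[2.2] false OR true OR true = true
[2] false AND true = false
[root] true AND false = false
Overall: false → denied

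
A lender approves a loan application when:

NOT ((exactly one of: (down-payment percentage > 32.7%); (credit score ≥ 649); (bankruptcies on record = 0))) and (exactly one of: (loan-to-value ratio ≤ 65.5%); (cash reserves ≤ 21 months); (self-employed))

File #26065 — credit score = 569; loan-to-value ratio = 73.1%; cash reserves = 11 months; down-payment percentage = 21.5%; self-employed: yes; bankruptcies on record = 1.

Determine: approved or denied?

Denied

Atomic conditions:
  down-payment percentage > 32.7%: 21.5 > 32.7 is false
  credit score ≥ 649: 569 ≥ 649 is false
  bankruptcies on record = 0: 1 == 0 is false
  loan-to-value ratio ≤ 65.5%: 73.1 ≤ 65.5 is false
  cash reserves ≤ 21 months: 11 ≤ 21 is true
  self-employed: yes → true
Combine:
[1.1] exactly-one(false, false, false) = false
[1] NOT false = true
[2] exactly-one(false, true, true) = false
[root] true AND false = false
Overall: false → denied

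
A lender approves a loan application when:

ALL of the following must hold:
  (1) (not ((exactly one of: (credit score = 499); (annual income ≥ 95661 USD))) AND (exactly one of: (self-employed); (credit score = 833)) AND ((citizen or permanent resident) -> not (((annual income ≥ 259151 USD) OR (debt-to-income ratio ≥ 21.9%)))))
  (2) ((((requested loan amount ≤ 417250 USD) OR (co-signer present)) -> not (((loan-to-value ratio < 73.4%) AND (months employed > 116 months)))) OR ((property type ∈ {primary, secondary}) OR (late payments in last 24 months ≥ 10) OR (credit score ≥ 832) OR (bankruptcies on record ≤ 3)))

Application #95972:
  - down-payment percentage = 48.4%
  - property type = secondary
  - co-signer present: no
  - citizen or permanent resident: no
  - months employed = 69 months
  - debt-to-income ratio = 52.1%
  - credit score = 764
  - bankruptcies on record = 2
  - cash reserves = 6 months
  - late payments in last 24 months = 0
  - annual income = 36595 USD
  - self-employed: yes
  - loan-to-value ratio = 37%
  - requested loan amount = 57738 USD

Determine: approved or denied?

Atomic conditions:
  credit score = 499: 764 == 499 is false
  annual income ≥ 95661 USD: 36595 ≥ 95661 is false
  self-employed: yes → true
  credit score = 833: 764 == 833 is false
  citizen or permanent resident: no → false
  annual income ≥ 259151 USD: 36595 ≥ 259151 is false
  debt-to-income ratio ≥ 21.9%: 52.1 ≥ 21.9 is true
  requested loan amount ≤ 417250 USD: 57738 ≤ 417250 is true
  co-signer present: no → false
  loan-to-value ratio < 73.4%: 37 < 73.4 is true
  months employed > 116 months: 69 > 116 is false
  property type ∈ {primary, secondary}: secondary is in the set → true
  late payments in last 24 months ≥ 10: 0 ≥ 10 is false
  credit score ≥ 832: 764 ≥ 832 is false
  bankruptcies on record ≤ 3: 2 ≤ 3 is true
Combine:
[1.1.1] exactly-one(false, false) = false
[1.1] NOT false = true
[1.2] exactly-one(true, false) = true
[1.3.2.1] false OR true = true
[1.3.2] NOT true = false
[1.3] false → false (antecedent false ⇒ implication holds) = true
[1] true AND true AND true = true
[2.1.1] true OR false = true
[2.1.2.1] true AND false = false
[2.1.2] NOT false = true
[2.1] true → true = true
[2.2] true OR false OR false OR true = true
[2] true OR true = true
[root] true AND true = true
Overall: true → approved

Approved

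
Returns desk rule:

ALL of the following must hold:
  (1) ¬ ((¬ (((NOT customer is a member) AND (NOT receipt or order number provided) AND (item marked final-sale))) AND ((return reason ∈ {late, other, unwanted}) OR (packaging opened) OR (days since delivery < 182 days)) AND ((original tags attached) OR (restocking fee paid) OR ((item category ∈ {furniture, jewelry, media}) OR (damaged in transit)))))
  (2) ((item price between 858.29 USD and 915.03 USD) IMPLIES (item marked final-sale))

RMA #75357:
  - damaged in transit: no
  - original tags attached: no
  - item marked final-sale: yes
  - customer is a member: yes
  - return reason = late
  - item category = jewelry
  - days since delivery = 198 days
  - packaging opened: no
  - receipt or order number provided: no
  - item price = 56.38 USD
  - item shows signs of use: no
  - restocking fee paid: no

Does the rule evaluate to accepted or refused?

Refused

Atomic conditions:
  NOT customer is a member: yes → false
  NOT receipt or order number provided: no → true
  item marked final-sale: yes → true
  return reason ∈ {late, other, unwanted}: late is in the set → true
  packaging opened: no → false
  days since delivery < 182 days: 198 < 182 is false
  original tags attached: no → false
  restocking fee paid: no → false
  item category ∈ {furniture, jewelry, media}: jewelry is in the set → true
  damaged in transit: no → false
  item price between 858.29 USD and 915.03 USD: 56.38 in [858.29, 915.03] is false
Combine:
[1.1.1.1] false AND true AND true = false
[1.1.1] NOT false = true
[1.1.2] true OR false OR false = true
[1.1.3.3] true OR false = true
[1.1.3] false OR false OR true = true
[1.1] true AND true AND true = true
[1] NOT true = false
[2] false → true (antecedent false ⇒ implication holds) = true
[root] false AND true = false
Overall: false → refused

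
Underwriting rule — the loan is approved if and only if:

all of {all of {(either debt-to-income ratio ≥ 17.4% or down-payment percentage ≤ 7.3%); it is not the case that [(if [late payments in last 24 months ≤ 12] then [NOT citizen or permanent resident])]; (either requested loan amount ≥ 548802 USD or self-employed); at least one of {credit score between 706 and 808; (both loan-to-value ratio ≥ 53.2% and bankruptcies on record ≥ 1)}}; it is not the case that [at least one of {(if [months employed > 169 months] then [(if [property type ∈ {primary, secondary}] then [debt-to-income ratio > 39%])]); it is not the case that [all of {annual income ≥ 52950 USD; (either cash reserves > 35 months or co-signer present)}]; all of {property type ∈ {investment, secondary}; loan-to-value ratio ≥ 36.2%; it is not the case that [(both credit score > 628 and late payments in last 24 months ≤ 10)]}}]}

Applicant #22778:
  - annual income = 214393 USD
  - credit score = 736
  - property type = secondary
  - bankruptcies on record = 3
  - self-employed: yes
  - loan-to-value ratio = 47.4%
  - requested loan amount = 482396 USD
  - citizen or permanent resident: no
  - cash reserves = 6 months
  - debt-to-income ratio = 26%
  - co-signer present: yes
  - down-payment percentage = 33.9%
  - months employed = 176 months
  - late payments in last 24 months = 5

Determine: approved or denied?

Atomic conditions:
  debt-to-income ratio ≥ 17.4%: 26 ≥ 17.4 is true
  down-payment percentage ≤ 7.3%: 33.9 ≤ 7.3 is false
  late payments in last 24 months ≤ 12: 5 ≤ 12 is true
  NOT citizen or permanent resident: no → true
  requested loan amount ≥ 548802 USD: 482396 ≥ 548802 is false
  self-employed: yes → true
  credit score between 706 and 808: 736 in [706, 808] is true
  loan-to-value ratio ≥ 53.2%: 47.4 ≥ 53.2 is false
  bankruptcies on record ≥ 1: 3 ≥ 1 is true
  months employed > 169 months: 176 > 169 is true
  property type ∈ {primary, secondary}: secondary is in the set → true
  debt-to-income ratio > 39%: 26 > 39 is false
  annual income ≥ 52950 USD: 214393 ≥ 52950 is true
  cash reserves > 35 months: 6 > 35 is false
  co-signer present: yes → true
  property type ∈ {investment, secondary}: secondary is in the set → true
  loan-to-value ratio ≥ 36.2%: 47.4 ≥ 36.2 is true
  credit score > 628: 736 > 628 is true
  late payments in last 24 months ≤ 10: 5 ≤ 10 is true
Combine:
[1.1] true OR false = true
[1.2.1] true → true = true
[1.2] NOT true = false
[1.3] false OR true = true
[1.4.2] false AND true = false
[1.4] true OR false = true
[1] true AND false AND true AND true = false
[2.1.1.2] true → false = false
[2.1.1] true → false = false
[2.1.2.1.2] false OR true = true
[2.1.2.1] true AND true = true
[2.1.2] NOT true = false
[2.1.3.3.1] true AND true = true
[2.1.3.3] NOT true = false
[2.1.3] true AND true AND false = false
[2.1] false OR false OR false = false
[2] NOT false = true
[root] false AND true = false
Overall: false → denied

Denied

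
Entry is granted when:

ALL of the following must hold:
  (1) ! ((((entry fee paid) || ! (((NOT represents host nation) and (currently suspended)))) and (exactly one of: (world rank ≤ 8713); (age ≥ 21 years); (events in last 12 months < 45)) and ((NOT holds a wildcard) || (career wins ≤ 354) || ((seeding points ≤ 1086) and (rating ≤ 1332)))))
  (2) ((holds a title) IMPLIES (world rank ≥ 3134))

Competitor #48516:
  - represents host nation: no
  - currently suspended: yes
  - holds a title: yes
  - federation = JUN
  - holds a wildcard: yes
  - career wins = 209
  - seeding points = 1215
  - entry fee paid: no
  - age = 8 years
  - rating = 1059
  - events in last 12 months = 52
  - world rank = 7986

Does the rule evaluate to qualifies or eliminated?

Qualifies

Atomic conditions:
  entry fee paid: no → false
  NOT represents host nation: no → true
  currently suspended: yes → true
  world rank ≤ 8713: 7986 ≤ 8713 is true
  age ≥ 21 years: 8 ≥ 21 is false
  events in last 12 months < 45: 52 < 45 is false
  NOT holds a wildcard: yes → false
  career wins ≤ 354: 209 ≤ 354 is true
  seeding points ≤ 1086: 1215 ≤ 1086 is false
  rating ≤ 1332: 1059 ≤ 1332 is true
  holds a title: yes → true
  world rank ≥ 3134: 7986 ≥ 3134 is true
Combine:
[1.1.1.2.1] true AND true = true
[1.1.1.2] NOT true = false
[1.1.1] false OR false = false
[1.1.2] exactly-one(true, false, false) = true
[1.1.3.3] false AND true = false
[1.1.3] false OR true OR false = true
[1.1] false AND true AND true = false
[1] NOT false = true
[2] true → true = true
[root] true AND true = true
Overall: true → qualifies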